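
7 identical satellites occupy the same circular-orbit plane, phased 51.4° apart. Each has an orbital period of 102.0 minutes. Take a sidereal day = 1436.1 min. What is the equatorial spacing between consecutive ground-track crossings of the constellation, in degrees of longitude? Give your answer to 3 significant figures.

T = 102.0 min = 6120.0 s.
Single-satellite node shift = (6120.0/86166) × 360° = 25.57°.
With 7 satellites evenly phased, successive equator crossings are 25.57/7 = 3.653° apart.

3.65°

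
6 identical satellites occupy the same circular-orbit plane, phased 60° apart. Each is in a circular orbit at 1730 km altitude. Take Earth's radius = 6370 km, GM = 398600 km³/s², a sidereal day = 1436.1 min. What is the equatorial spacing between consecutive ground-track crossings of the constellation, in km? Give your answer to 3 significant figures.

562 km

Semi-major axis a = 6370 + 1730 = 8100 km. Period T = 2π√(a³/μ) = 2π√(8100³/398600) = 7255.0 s = 120.92 min.
Single-satellite node shift = (7255.0/86166) × 360° = 30.31°.
With 6 satellites evenly phased, successive equator crossings are 30.31/6 = 5.052° apart.
That is 5.052 × 111.2 = 562 km at the equator.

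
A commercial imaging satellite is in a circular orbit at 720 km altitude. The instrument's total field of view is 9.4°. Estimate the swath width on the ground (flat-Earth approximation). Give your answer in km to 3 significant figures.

118 km

Half-angle = 9.4°/2 = 4.7°.
Swath width ≈ 2h·tan(θ/2) = 2 × 720 × tan(4.7°) = 118.4 km.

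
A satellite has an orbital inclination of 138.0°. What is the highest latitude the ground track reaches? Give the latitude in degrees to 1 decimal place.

42.0°

Retrograde orbit: the ground track reaches ±(180° − i) = ±(180 − 138.0) = ±42.0°.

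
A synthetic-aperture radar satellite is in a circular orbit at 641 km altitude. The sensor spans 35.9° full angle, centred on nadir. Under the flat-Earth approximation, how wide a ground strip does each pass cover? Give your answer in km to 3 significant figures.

Half-angle = 35.9°/2 = 17.95°.
Swath width ≈ 2h·tan(θ/2) = 2 × 641 × tan(17.95°) = 415.3 km.

415 km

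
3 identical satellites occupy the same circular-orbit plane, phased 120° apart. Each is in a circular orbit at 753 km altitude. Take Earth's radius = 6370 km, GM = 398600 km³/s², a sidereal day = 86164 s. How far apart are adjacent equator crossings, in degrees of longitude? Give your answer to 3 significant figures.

Semi-major axis a = 6370 + 753 = 7123 km. Period T = 2π√(a³/μ) = 2π√(7123³/398600) = 5982.8 s = 99.71 min.
Single-satellite node shift = (5982.8/86164) × 360° = 25.00°.
With 3 satellites evenly phased, successive equator crossings are 25.00/3 = 8.332° apart.

8.33°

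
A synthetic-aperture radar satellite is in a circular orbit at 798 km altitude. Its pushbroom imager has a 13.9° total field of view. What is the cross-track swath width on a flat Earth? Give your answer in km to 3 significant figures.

195 km

Half-angle = 13.9°/2 = 6.95°.
Swath width ≈ 2h·tan(θ/2) = 2 × 798 × tan(6.95°) = 194.6 km.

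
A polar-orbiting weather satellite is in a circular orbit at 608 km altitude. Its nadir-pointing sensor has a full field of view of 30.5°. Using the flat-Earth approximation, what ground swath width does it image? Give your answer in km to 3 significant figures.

332 km

Half-angle = 30.5°/2 = 15.25°.
Swath width ≈ 2h·tan(θ/2) = 2 × 608 × tan(15.25°) = 331.5 km.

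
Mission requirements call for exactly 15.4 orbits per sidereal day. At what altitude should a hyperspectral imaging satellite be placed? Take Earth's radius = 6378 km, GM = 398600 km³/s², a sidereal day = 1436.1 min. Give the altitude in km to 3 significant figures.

434 km

Required period T = 86166 / 15.4 = 5595.2 s.
From T = 2π√(a³/μ): a = (μ T²/4π²)^(1/3) = (398600 × 5595.2² / 4π²)^(1/3) = 6812 km.
Altitude h = a − R = 6812 − 6378 = 434 km.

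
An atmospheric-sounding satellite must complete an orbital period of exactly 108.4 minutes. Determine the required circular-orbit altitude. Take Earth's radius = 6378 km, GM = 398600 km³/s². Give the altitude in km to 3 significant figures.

1150 km

T = 108.4 min = 6504.0 s.
From T = 2π√(a³/μ): a = (μ T²/4π²)^(1/3) = (398600 × 6504.0² / 4π²)^(1/3) = 7531 km.
Altitude h = a − R = 7531 − 6378 = 1153 km.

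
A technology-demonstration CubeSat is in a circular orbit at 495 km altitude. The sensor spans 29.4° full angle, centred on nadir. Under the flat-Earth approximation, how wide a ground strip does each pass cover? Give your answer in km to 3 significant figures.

260 km

Half-angle = 29.4°/2 = 14.7°.
Swath width ≈ 2h·tan(θ/2) = 2 × 495 × tan(14.7°) = 259.7 km.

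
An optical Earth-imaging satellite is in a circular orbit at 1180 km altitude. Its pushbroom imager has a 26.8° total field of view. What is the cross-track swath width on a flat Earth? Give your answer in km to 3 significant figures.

Half-angle = 26.8°/2 = 13.4°.
Swath width ≈ 2h·tan(θ/2) = 2 × 1180 × tan(13.4°) = 562.2 km.

562 km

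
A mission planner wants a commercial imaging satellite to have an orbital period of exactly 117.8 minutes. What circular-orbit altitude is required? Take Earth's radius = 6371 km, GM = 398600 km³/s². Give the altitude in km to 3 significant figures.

T = 117.8 min = 7068.0 s.
From T = 2π√(a³/μ): a = (μ T²/4π²)^(1/3) = (398600 × 7068.0² / 4π²)^(1/3) = 7960 km.
Altitude h = a − R = 7960 − 6371 = 1589 km.

1590 km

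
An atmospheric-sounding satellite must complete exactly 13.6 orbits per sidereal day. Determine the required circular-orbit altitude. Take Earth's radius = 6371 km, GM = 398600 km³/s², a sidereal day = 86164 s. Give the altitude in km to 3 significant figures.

Required period T = 86164 / 13.6 = 6335.6 s.
From T = 2π√(a³/μ): a = (μ T²/4π²)^(1/3) = (398600 × 6335.6² / 4π²)^(1/3) = 7400 km.
Altitude h = a − R = 7400 − 6371 = 1029 km.

1030 km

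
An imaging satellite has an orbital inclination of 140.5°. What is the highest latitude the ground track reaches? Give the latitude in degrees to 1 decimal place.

39.5°

Retrograde orbit: the ground track reaches ±(180° − i) = ±(180 − 140.5) = ±39.5°.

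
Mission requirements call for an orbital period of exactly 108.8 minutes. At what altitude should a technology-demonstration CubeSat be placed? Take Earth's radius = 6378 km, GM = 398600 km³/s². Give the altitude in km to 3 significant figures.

T = 108.8 min = 6528.0 s.
From T = 2π√(a³/μ): a = (μ T²/4π²)^(1/3) = (398600 × 6528.0² / 4π²)^(1/3) = 7549 km.
Altitude h = a − R = 7549 − 6378 = 1171 km.

1170 km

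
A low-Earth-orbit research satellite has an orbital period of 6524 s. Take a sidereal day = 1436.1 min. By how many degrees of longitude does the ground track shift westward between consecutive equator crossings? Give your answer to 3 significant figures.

During one orbit Earth rotates (6524.0 / 86166) × 360° = 27.26°.

27.3°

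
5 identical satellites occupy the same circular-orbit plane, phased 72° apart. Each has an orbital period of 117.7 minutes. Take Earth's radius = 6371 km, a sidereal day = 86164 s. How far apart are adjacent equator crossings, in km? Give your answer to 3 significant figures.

T = 117.7 min = 7062.0 s.
Single-satellite node shift = (7062.0/86164) × 360° = 29.51°.
With 5 satellites evenly phased, successive equator crossings are 29.51/5 = 5.901° apart.
That is 5.901 × 111.2 = 656 km at the equator.

656 km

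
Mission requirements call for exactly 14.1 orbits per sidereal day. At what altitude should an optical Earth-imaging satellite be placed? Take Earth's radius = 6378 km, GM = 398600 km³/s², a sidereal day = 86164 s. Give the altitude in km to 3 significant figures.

Required period T = 86164 / 14.1 = 6110.9 s.
From T = 2π√(a³/μ): a = (μ T²/4π²)^(1/3) = (398600 × 6110.9² / 4π²)^(1/3) = 7224 km.
Altitude h = a − R = 7224 − 6378 = 846 km.

846 km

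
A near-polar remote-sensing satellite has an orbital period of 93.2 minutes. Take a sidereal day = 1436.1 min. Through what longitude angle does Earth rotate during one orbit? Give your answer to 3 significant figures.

23.4°

T = 93.2 min = 5592.0 s.
During one orbit Earth rotates (5592.0 / 86166) × 360° = 23.36°.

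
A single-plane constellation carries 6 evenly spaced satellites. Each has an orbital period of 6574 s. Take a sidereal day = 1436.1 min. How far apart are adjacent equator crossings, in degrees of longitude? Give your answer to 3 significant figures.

Single-satellite node shift = (6574.0/86166) × 360° = 27.47°.
With 6 satellites evenly phased, successive equator crossings are 27.47/6 = 4.578° apart.

4.58°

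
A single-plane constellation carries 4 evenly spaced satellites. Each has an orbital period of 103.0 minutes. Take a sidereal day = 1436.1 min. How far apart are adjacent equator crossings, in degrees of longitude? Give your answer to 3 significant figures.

T = 103.0 min = 6180.0 s.
Single-satellite node shift = (6180.0/86166) × 360° = 25.82°.
With 4 satellites evenly phased, successive equator crossings are 25.82/4 = 6.455° apart.

6.45°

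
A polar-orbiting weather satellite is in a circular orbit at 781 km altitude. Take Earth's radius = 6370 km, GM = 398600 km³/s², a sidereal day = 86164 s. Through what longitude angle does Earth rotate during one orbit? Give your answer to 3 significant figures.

Semi-major axis a = 6370 + 781 = 7151 km. Period T = 2π√(a³/μ) = 2π√(7151³/398600) = 6018.1 s = 100.30 min.
During one orbit Earth rotates (6018.1 / 86164) × 360° = 25.14°.

25.1°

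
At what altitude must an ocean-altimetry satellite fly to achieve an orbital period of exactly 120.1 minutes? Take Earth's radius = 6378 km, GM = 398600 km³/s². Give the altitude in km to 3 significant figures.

1690 km

T = 120.1 min = 7206.0 s.
From T = 2π√(a³/μ): a = (μ T²/4π²)^(1/3) = (398600 × 7206.0² / 4π²)^(1/3) = 8063 km.
Altitude h = a − R = 8063 − 6378 = 1685 km.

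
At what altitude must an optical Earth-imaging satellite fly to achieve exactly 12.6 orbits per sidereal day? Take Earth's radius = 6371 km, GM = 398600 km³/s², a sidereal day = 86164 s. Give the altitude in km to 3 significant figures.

Required period T = 86164 / 12.6 = 6838.4 s.
From T = 2π√(a³/μ): a = (μ T²/4π²)^(1/3) = (398600 × 6838.4² / 4π²)^(1/3) = 7787 km.
Altitude h = a − R = 7787 − 6371 = 1416 km.

1420 km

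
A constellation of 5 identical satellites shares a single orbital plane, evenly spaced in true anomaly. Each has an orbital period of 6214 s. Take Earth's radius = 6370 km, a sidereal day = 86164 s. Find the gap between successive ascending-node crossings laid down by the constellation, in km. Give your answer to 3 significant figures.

Single-satellite node shift = (6214.0/86164) × 360° = 25.96°.
With 5 satellites evenly phased, successive equator crossings are 25.96/5 = 5.193° apart.
That is 5.193 × 111.2 = 577 km at the equator.

577 km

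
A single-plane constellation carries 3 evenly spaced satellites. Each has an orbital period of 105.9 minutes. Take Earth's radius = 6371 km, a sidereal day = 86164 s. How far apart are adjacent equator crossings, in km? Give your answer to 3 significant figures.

T = 105.9 min = 6354.0 s.
Single-satellite node shift = (6354.0/86164) × 360° = 26.55°.
With 3 satellites evenly phased, successive equator crossings are 26.55/3 = 8.849° apart.
That is 8.849 × 111.2 = 984 km at the equator.

984 km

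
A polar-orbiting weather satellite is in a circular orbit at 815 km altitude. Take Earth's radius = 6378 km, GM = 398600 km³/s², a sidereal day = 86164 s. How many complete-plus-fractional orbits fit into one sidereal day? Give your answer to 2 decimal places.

Semi-major axis a = 6378 + 815 = 7193 km. Period T = 2π√(a³/μ) = 2π√(7193³/398600) = 6071.2 s = 101.19 min.
Orbits per sidereal day = 86164 / 6071.2 = 14.192.

14.19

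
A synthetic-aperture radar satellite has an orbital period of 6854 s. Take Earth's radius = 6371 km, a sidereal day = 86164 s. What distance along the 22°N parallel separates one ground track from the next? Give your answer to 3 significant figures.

Node shift per orbit = (6854.0/86164) × 360° = 28.64°.
Equatorial spacing = 28.64 × 111.2 km/° = 3184 km.
At 22° latitude, spacing = 3184 × cos(22°) = 2952 km.

2950 km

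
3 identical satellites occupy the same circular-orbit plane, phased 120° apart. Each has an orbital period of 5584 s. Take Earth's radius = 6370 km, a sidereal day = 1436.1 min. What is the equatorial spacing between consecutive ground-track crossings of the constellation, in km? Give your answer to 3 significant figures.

865 km

Single-satellite node shift = (5584.0/86166) × 360° = 23.33°.
With 3 satellites evenly phased, successive equator crossings are 23.33/3 = 7.777° apart.
That is 7.777 × 111.2 = 865 km at the equator.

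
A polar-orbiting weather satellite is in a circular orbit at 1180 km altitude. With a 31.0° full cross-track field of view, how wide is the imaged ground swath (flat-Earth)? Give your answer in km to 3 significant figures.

654 km

Half-angle = 31.0°/2 = 15.5°.
Swath width ≈ 2h·tan(θ/2) = 2 × 1180 × tan(15.5°) = 654.5 km.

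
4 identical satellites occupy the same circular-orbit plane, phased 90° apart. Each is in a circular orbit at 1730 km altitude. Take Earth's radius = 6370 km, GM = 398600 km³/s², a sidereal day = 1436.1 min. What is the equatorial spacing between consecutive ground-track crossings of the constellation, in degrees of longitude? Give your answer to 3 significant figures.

7.58°

Semi-major axis a = 6370 + 1730 = 8100 km. Period T = 2π√(a³/μ) = 2π√(8100³/398600) = 7255.0 s = 120.92 min.
Single-satellite node shift = (7255.0/86166) × 360° = 30.31°.
With 4 satellites evenly phased, successive equator crossings are 30.31/4 = 7.578° apart.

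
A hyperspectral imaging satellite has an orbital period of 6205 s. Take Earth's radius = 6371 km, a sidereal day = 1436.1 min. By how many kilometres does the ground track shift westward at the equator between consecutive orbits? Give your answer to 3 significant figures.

During one orbit Earth rotates (6205.0 / 86166) × 360° = 25.92°.
At the equator that is 25.92° × (2π·6371/360) km/° = 25.92 × 111.2 = 2883 km.

2880 km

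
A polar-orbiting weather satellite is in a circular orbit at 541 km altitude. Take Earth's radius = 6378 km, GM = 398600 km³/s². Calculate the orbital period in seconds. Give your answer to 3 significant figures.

5730 seconds

Semi-major axis a = 6378 + 541 = 6919 km. Period T = 2π√(a³/μ) = 2π√(6919³/398600) = 5727.6 s = 95.46 min.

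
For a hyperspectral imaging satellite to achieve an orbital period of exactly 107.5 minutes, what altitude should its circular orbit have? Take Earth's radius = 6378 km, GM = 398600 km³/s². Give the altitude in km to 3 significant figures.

T = 107.5 min = 6450.0 s.
From T = 2π√(a³/μ): a = (μ T²/4π²)^(1/3) = (398600 × 6450.0² / 4π²)^(1/3) = 7489 km.
Altitude h = a − R = 7489 − 6378 = 1111 km.

1110 km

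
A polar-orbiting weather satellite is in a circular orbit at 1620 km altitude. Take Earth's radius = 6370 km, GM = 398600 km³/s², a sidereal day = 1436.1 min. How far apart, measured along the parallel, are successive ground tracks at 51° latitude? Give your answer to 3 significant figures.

2080 km

Semi-major axis a = 6370 + 1620 = 7990 km. Period T = 2π√(a³/μ) = 2π√(7990³/398600) = 7107.7 s = 118.46 min.
Node shift per orbit = (7107.7/86166) × 360° = 29.70°.
Equatorial spacing = 29.70 × 111.2 km/° = 3302 km.
At 51° latitude, spacing = 3302 × cos(51°) = 2078 km.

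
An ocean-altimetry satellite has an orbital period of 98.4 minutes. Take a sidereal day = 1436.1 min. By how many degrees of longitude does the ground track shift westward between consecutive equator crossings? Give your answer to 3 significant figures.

T = 98.4 min = 5904.0 s.
During one orbit Earth rotates (5904.0 / 86166) × 360° = 24.67°.

24.7°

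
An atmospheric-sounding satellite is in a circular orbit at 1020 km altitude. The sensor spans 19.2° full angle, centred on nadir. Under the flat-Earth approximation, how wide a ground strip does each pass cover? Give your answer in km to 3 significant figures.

Half-angle = 19.2°/2 = 9.6°.
Swath width ≈ 2h·tan(θ/2) = 2 × 1020 × tan(9.6°) = 345.0 km.

345 km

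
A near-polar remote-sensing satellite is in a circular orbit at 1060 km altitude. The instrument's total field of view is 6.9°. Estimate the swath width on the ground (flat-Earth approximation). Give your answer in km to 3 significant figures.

Half-angle = 6.9°/2 = 3.45°.
Swath width ≈ 2h·tan(θ/2) = 2 × 1060 × tan(3.45°) = 127.8 km.

128 km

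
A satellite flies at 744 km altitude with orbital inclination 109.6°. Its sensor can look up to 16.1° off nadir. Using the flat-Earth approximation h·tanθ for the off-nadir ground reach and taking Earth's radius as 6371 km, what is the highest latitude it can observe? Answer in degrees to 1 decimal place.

72.3°

Retrograde orbit: the ground track reaches ±(180° − i) = ±(180 − 109.6) = ±70.4°.
Sensor half-swath on the ground ≈ 744·tan(16.1°) = 215 km = 1.93° of latitude.
Maximum observable latitude ≈ 70.4 + 1.93 = 72.3°.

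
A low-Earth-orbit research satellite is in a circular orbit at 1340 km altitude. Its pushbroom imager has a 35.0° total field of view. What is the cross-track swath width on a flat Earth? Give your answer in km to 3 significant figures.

Half-angle = 35.0°/2 = 17.5°.
Swath width ≈ 2h·tan(θ/2) = 2 × 1340 × tan(17.5°) = 845.0 km.

845 km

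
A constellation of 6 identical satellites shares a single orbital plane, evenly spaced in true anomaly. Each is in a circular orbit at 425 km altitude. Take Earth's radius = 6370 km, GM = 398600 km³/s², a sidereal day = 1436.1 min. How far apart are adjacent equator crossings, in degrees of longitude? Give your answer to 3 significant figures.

3.88°

Semi-major axis a = 6370 + 425 = 6795 km. Period T = 2π√(a³/μ) = 2π√(6795³/398600) = 5574.4 s = 92.91 min.
Single-satellite node shift = (5574.4/86166) × 360° = 23.29°.
With 6 satellites evenly phased, successive equator crossings are 23.29/6 = 3.882° apart.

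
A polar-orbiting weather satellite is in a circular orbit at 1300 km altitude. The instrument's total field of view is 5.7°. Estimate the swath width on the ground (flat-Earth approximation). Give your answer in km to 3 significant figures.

Half-angle = 5.7°/2 = 2.85°.
Swath width ≈ 2h·tan(θ/2) = 2 × 1300 × tan(2.85°) = 129.4 km.

129 km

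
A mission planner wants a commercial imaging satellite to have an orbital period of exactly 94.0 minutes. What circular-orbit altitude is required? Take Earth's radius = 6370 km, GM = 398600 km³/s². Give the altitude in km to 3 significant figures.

478 km

T = 94.0 min = 5640.0 s.
From T = 2π√(a³/μ): a = (μ T²/4π²)^(1/3) = (398600 × 5640.0² / 4π²)^(1/3) = 6848 km.
Altitude h = a − R = 6848 − 6370 = 478 km.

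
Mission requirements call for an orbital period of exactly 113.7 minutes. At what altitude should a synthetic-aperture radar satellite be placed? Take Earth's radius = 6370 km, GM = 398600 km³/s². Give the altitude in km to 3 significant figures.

T = 113.7 min = 6822.0 s.
From T = 2π√(a³/μ): a = (μ T²/4π²)^(1/3) = (398600 × 6822.0² / 4π²)^(1/3) = 7774 km.
Altitude h = a − R = 7774 − 6370 = 1404 km.

1400 km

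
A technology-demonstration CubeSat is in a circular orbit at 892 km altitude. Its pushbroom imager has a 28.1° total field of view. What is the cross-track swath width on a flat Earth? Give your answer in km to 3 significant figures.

446 km

Half-angle = 28.1°/2 = 14.05°.
Swath width ≈ 2h·tan(θ/2) = 2 × 892 × tan(14.05°) = 446.5 km.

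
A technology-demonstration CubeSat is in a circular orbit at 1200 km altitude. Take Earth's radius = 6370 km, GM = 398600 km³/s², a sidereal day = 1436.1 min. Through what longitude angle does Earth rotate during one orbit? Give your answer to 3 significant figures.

27.4°

Semi-major axis a = 6370 + 1200 = 7570 km. Period T = 2π√(a³/μ) = 2π√(7570³/398600) = 6554.7 s = 109.25 min.
During one orbit Earth rotates (6554.7 / 86166) × 360° = 27.39°.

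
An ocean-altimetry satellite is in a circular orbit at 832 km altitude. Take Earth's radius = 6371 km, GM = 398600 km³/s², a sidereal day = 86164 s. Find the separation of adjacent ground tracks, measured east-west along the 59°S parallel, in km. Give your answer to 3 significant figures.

Semi-major axis a = 6371 + 832 = 7203 km. Period T = 2π√(a³/μ) = 2π√(7203³/398600) = 6083.9 s = 101.40 min.
Node shift per orbit = (6083.9/86164) × 360° = 25.42°.
Equatorial spacing = 25.42 × 111.2 km/° = 2826 km.
At 59° latitude, spacing = 2826 × cos(59°) = 1456 km.

1460 km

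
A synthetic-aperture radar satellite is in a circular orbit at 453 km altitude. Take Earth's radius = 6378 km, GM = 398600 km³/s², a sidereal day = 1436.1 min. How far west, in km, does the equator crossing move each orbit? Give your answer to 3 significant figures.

2610 km

Semi-major axis a = 6378 + 453 = 6831 km. Period T = 2π√(a³/μ) = 2π√(6831³/398600) = 5618.7 s = 93.65 min.
During one orbit Earth rotates (5618.7 / 86166) × 360° = 23.47°.
At the equator that is 23.47° × (2π·6378/360) km/° = 23.47 × 111.3 = 2613 km.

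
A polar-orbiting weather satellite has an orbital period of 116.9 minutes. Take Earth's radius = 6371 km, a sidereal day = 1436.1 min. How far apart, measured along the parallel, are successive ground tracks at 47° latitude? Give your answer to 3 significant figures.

2220 km

T = 116.9 min = 7014.0 s.
Node shift per orbit = (7014.0/86166) × 360° = 29.30°.
Equatorial spacing = 29.30 × 111.2 km/° = 3258 km.
At 47° latitude, spacing = 3258 × cos(47°) = 2222 km.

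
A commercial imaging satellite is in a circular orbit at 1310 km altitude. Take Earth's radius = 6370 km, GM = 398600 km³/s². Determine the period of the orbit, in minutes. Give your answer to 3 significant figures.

Semi-major axis a = 6370 + 1310 = 7680 km. Period T = 2π√(a³/μ) = 2π√(7680³/398600) = 6698.1 s = 111.64 min.

112 min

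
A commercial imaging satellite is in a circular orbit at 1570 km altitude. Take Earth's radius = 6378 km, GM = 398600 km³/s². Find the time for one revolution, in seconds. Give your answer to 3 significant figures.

Semi-major axis a = 6378 + 1570 = 7948 km. Period T = 2π√(a³/μ) = 2π√(7948³/398600) = 7051.8 s = 117.53 min.

7050 seconds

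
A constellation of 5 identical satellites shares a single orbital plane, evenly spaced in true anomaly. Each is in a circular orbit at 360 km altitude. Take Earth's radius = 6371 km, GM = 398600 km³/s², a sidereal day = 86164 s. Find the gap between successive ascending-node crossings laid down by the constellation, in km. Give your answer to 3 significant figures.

Semi-major axis a = 6371 + 360 = 6731 km. Period T = 2π√(a³/μ) = 2π√(6731³/398600) = 5495.8 s = 91.60 min.
Single-satellite node shift = (5495.8/86164) × 360° = 22.96°.
With 5 satellites evenly phased, successive equator crossings are 22.96/5 = 4.592° apart.
That is 4.592 × 111.2 = 511 km at the equator.

511 km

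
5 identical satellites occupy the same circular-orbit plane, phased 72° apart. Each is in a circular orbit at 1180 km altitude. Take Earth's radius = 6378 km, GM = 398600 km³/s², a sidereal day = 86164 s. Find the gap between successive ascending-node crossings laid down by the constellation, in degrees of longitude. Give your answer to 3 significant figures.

5.46°

Semi-major axis a = 6378 + 1180 = 7558 km. Period T = 2π√(a³/μ) = 2π√(7558³/398600) = 6539.2 s = 108.99 min.
Single-satellite node shift = (6539.2/86164) × 360° = 27.32°.
With 5 satellites evenly phased, successive equator crossings are 27.32/5 = 5.464° apart.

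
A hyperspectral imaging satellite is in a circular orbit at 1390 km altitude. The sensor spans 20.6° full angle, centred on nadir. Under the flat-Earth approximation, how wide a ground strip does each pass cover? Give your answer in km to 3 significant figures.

Half-angle = 20.6°/2 = 10.3°.
Swath width ≈ 2h·tan(θ/2) = 2 × 1390 × tan(10.3°) = 505.2 km.

505 km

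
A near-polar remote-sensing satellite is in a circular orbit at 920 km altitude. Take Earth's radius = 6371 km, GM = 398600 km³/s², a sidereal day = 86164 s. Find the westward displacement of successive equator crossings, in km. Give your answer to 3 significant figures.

Semi-major axis a = 6371 + 920 = 7291 km. Period T = 2π√(a³/μ) = 2π√(7291³/398600) = 6195.7 s = 103.26 min.
During one orbit Earth rotates (6195.7 / 86164) × 360° = 25.89°.
At the equator that is 25.89° × (2π·6371/360) km/° = 25.89 × 111.2 = 2878 km.

2880 km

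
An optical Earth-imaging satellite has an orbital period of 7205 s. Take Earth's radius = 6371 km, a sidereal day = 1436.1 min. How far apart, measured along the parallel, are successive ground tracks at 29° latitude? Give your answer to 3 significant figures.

Node shift per orbit = (7205.0/86166) × 360° = 30.10°.
Equatorial spacing = 30.10 × 111.2 km/° = 3347 km.
At 29° latitude, spacing = 3347 × cos(29°) = 2928 km.

2930 km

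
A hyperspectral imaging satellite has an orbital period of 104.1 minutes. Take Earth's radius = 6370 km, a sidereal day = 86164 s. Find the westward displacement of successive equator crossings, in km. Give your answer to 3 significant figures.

2900 km

T = 104.1 min = 6246.0 s.
During one orbit Earth rotates (6246.0 / 86164) × 360° = 26.10°.
At the equator that is 26.10° × (2π·6370/360) km/° = 26.10 × 111.2 = 2901 km.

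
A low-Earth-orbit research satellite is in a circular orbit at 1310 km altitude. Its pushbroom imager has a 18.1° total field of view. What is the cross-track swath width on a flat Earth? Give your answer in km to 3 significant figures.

Half-angle = 18.1°/2 = 9.05°.
Swath width ≈ 2h·tan(θ/2) = 2 × 1310 × tan(9.05°) = 417.3 km.

417 km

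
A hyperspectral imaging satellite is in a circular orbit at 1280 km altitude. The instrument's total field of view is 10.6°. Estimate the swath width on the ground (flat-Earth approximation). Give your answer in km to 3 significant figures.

237 km

Half-angle = 10.6°/2 = 5.3°.
Swath width ≈ 2h·tan(θ/2) = 2 × 1280 × tan(5.3°) = 237.5 km.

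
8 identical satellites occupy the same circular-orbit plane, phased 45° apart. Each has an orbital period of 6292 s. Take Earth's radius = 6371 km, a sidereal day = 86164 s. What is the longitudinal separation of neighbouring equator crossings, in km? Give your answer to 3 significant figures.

365 km

Single-satellite node shift = (6292.0/86164) × 360° = 26.29°.
With 8 satellites evenly phased, successive equator crossings are 26.29/8 = 3.286° apart.
That is 3.286 × 111.2 = 365 km at the equator.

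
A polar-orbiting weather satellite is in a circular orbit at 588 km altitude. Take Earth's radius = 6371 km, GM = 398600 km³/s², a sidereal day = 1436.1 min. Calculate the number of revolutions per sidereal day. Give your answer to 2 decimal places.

Semi-major axis a = 6371 + 588 = 6959 km. Period T = 2π√(a³/μ) = 2π√(6959³/398600) = 5777.4 s = 96.29 min.
Orbits per sidereal day = 86166 / 5777.4 = 14.914.

14.91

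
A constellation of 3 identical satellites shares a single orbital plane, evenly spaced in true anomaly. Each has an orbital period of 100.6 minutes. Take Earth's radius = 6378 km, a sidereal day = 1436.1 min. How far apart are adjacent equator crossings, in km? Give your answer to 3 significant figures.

936 km

T = 100.6 min = 6036.0 s.
Single-satellite node shift = (6036.0/86166) × 360° = 25.22°.
With 3 satellites evenly phased, successive equator crossings are 25.22/3 = 8.406° apart.
That is 8.406 × 111.3 = 936 km at the equator.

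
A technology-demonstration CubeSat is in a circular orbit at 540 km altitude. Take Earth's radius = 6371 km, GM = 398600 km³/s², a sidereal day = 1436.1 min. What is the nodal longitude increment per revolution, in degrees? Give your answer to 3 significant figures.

Semi-major axis a = 6371 + 540 = 6911 km. Period T = 2π√(a³/μ) = 2π√(6911³/398600) = 5717.7 s = 95.30 min.
During one orbit Earth rotates (5717.7 / 86166) × 360° = 23.89°.

23.9°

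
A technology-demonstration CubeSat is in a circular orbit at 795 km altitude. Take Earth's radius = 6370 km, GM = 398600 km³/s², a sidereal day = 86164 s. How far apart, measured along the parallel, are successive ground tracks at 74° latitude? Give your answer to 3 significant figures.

Semi-major axis a = 6370 + 795 = 7165 km. Period T = 2π√(a³/μ) = 2π√(7165³/398600) = 6035.8 s = 100.60 min.
Node shift per orbit = (6035.8/86164) × 360° = 25.22°.
Equatorial spacing = 25.22 × 111.2 km/° = 2804 km.
At 74° latitude, spacing = 2804 × cos(74°) = 773 km.

773 km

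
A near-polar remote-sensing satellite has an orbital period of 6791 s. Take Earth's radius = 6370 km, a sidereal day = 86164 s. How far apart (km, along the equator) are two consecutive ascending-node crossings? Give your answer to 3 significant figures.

3150 km

During one orbit Earth rotates (6791.0 / 86164) × 360° = 28.37°.
At the equator that is 28.37° × (2π·6370/360) km/° = 28.37 × 111.2 = 3154 km.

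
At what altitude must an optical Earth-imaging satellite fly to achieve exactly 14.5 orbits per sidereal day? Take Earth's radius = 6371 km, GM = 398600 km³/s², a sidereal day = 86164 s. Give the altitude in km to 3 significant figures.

Required period T = 86164 / 14.5 = 5942.3 s.
From T = 2π√(a³/μ): a = (μ T²/4π²)^(1/3) = (398600 × 5942.3² / 4π²)^(1/3) = 7091 km.
Altitude h = a − R = 7091 − 6371 = 720 km.

720 km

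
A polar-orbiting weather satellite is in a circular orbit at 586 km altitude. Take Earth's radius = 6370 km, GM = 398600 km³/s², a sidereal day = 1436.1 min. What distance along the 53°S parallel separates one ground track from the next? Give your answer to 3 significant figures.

1610 km

Semi-major axis a = 6370 + 586 = 6956 km. Period T = 2π√(a³/μ) = 2π√(6956³/398600) = 5773.7 s = 96.23 min.
Node shift per orbit = (5773.7/86166) × 360° = 24.12°.
Equatorial spacing = 24.12 × 111.2 km/° = 2682 km.
At 53° latitude, spacing = 2682 × cos(53°) = 1614 km.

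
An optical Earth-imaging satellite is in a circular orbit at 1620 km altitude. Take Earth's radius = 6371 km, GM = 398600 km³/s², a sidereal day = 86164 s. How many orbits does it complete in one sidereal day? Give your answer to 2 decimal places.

12.12

Semi-major axis a = 6371 + 1620 = 7991 km. Period T = 2π√(a³/μ) = 2π√(7991³/398600) = 7109.1 s = 118.48 min.
Orbits per sidereal day = 86164 / 7109.1 = 12.120.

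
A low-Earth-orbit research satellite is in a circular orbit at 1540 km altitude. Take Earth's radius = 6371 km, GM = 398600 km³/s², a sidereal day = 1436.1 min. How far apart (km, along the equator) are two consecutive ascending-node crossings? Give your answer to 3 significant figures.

Semi-major axis a = 6371 + 1540 = 7911 km. Period T = 2π√(a³/μ) = 2π√(7911³/398600) = 7002.6 s = 116.71 min.
During one orbit Earth rotates (7002.6 / 86166) × 360° = 29.26°.
At the equator that is 29.26° × (2π·6371/360) km/° = 29.26 × 111.2 = 3253 km.

3250 km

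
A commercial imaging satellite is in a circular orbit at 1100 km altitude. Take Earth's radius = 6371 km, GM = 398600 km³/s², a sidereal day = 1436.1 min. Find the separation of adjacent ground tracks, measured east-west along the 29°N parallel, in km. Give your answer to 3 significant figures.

2610 km

Semi-major axis a = 6371 + 1100 = 7471 km. Period T = 2π√(a³/μ) = 2π√(7471³/398600) = 6426.6 s = 107.11 min.
Node shift per orbit = (6426.6/86166) × 360° = 26.85°.
Equatorial spacing = 26.85 × 111.2 km/° = 2986 km.
At 29° latitude, spacing = 2986 × cos(29°) = 2611 km.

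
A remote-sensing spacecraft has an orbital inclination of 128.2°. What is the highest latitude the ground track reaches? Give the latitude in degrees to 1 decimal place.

Retrograde orbit: the ground track reaches ±(180° − i) = ±(180 − 128.2) = ±51.8°.

51.8°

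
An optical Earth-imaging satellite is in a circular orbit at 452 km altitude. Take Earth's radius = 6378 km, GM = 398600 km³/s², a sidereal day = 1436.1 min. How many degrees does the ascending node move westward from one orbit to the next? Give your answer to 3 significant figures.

Semi-major axis a = 6378 + 452 = 6830 km. Period T = 2π√(a³/μ) = 2π√(6830³/398600) = 5617.5 s = 93.62 min.
During one orbit Earth rotates (5617.5 / 86166) × 360° = 23.47°.

23.5°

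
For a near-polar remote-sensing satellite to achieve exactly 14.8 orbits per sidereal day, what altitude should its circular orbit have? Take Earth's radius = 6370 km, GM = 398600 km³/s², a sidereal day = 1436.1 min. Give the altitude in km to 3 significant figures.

Required period T = 86166 / 14.8 = 5822.0 s.
From T = 2π√(a³/μ): a = (μ T²/4π²)^(1/3) = (398600 × 5822.0² / 4π²)^(1/3) = 6995 km.
Altitude h = a − R = 6995 − 6370 = 625 km.

625 km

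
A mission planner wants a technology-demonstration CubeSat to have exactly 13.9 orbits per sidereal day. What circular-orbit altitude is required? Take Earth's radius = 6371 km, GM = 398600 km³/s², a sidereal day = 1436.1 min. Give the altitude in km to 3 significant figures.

Required period T = 86166 / 13.9 = 6199.0 s.
From T = 2π√(a³/μ): a = (μ T²/4π²)^(1/3) = (398600 × 6199.0² / 4π²)^(1/3) = 7294 km.
Altitude h = a − R = 7294 − 6371 = 923 km.

923 km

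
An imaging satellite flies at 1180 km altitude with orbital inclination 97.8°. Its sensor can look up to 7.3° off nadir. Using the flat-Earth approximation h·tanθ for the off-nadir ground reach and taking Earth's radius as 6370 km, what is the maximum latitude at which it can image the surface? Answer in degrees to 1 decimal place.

Retrograde orbit: the ground track reaches ±(180° − i) = ±(180 − 97.8) = ±82.2°.
Sensor half-swath on the ground ≈ 1180·tan(7.3°) = 151 km = 1.36° of latitude.
Maximum observable latitude ≈ 82.2 + 1.36 = 83.6°.

83.6°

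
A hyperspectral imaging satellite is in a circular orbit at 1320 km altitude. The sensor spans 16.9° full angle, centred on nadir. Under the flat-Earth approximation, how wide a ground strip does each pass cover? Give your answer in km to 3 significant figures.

392 km

Half-angle = 16.9°/2 = 8.45°.
Swath width ≈ 2h·tan(θ/2) = 2 × 1320 × tan(8.45°) = 392.2 km.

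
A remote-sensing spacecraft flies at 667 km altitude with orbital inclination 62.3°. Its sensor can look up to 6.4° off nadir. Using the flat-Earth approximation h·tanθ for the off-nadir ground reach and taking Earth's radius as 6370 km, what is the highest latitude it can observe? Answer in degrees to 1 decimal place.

For a prograde orbit the ground track reaches latitude ±i = ±62.3°.
Sensor half-swath on the ground ≈ 667·tan(6.4°) = 75 km = 0.67° of latitude.
Maximum observable latitude ≈ 62.3 + 0.67 = 63.0°.

63.0°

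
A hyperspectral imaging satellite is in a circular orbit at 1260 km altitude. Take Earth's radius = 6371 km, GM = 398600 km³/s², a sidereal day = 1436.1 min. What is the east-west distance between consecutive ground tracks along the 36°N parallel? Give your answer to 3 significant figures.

2490 km

Semi-major axis a = 6371 + 1260 = 7631 km. Period T = 2π√(a³/μ) = 2π√(7631³/398600) = 6634.1 s = 110.57 min.
Node shift per orbit = (6634.1/86166) × 360° = 27.72°.
Equatorial spacing = 27.72 × 111.2 km/° = 3082 km.
At 36° latitude, spacing = 3082 × cos(36°) = 2493 km.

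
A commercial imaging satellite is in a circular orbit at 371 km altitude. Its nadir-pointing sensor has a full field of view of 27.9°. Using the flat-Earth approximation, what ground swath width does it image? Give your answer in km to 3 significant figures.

184 km

Half-angle = 27.9°/2 = 13.95°.
Swath width ≈ 2h·tan(θ/2) = 2 × 371 × tan(13.95°) = 184.3 km.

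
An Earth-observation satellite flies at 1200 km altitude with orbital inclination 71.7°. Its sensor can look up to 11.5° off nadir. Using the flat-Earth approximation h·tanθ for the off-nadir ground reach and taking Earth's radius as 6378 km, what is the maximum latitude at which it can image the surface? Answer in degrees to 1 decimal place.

73.9°

For a prograde orbit the ground track reaches latitude ±i = ±71.7°.
Sensor half-swath on the ground ≈ 1200·tan(11.5°) = 244 km = 2.19° of latitude.
Maximum observable latitude ≈ 71.7 + 2.19 = 73.9°.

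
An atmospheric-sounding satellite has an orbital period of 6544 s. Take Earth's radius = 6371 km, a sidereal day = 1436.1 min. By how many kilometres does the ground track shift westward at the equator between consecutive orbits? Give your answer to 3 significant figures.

3040 km

During one orbit Earth rotates (6544.0 / 86166) × 360° = 27.34°.
At the equator that is 27.34° × (2π·6371/360) km/° = 27.34 × 111.2 = 3040 km.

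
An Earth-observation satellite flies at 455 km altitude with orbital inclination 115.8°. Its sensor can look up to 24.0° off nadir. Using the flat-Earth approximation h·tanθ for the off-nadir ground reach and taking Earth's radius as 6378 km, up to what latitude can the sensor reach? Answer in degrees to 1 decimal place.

Retrograde orbit: the ground track reaches ±(180° − i) = ±(180 − 115.8) = ±64.2°.
Sensor half-swath on the ground ≈ 455·tan(24.0°) = 203 km = 1.82° of latitude.
Maximum observable latitude ≈ 64.2 + 1.82 = 66.0°.

66.0°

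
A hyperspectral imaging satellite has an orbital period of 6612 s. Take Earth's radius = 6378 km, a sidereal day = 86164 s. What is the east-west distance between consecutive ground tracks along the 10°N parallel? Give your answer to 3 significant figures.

Node shift per orbit = (6612.0/86164) × 360° = 27.63°.
Equatorial spacing = 27.63 × 111.3 km/° = 3075 km.
At 10° latitude, spacing = 3075 × cos(10°) = 3028 km.

3030 km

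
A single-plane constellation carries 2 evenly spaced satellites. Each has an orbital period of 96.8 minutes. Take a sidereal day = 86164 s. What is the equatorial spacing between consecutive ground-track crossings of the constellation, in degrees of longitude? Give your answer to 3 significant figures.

12.1°

T = 96.8 min = 5808.0 s.
Single-satellite node shift = (5808.0/86164) × 360° = 24.27°.
With 2 satellites evenly phased, successive equator crossings are 24.27/2 = 12.133° apart.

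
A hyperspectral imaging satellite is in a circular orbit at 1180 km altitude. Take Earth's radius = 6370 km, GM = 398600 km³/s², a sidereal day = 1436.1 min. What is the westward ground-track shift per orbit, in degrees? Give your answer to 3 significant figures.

Semi-major axis a = 6370 + 1180 = 7550 km. Period T = 2π√(a³/μ) = 2π√(7550³/398600) = 6528.8 s = 108.81 min.
During one orbit Earth rotates (6528.8 / 86166) × 360° = 27.28°.

27.3°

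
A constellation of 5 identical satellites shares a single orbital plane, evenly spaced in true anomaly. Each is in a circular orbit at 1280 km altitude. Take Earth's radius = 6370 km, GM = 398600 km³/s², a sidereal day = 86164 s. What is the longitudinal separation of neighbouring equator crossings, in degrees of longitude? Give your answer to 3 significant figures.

Semi-major axis a = 6370 + 1280 = 7650 km. Period T = 2π√(a³/μ) = 2π√(7650³/398600) = 6658.9 s = 110.98 min.
Single-satellite node shift = (6658.9/86164) × 360° = 27.82°.
With 5 satellites evenly phased, successive equator crossings are 27.82/5 = 5.564° apart.

5.56°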